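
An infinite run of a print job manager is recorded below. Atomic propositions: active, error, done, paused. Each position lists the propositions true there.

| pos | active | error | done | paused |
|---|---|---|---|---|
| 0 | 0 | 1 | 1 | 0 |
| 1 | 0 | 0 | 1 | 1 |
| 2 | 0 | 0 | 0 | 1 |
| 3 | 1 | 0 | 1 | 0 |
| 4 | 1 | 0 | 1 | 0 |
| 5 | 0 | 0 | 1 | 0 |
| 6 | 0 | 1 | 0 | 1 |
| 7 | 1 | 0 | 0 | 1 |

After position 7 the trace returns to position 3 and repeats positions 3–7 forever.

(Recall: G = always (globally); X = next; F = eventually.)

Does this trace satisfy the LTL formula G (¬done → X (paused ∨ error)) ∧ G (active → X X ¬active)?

No

¬done → X (paused ∨ error) must hold at every position from 0 onward. It fails at position 2, so G (¬done → X (paused ∨ error)) is false.
Positions where ¬done holds: 2, 6, 7.
Check X (paused ∨ error) at each: 2→fails, 6→ok, 7→fails.
active → X X ¬active must hold at every position from 0 onward. It fails at position 7, so G (active → X X ¬active) is false.
Positions where active holds: 3, 4, 7.
Check X X ¬active at each: 3→ok, 4→ok, 7→fails.
At position 0: G (¬done → X (paused ∨ error)) is false; G (active → X X ¬active) is false; so G (¬done → X (paused ∨ error)) ∧ G (active → X X ¬active) is false.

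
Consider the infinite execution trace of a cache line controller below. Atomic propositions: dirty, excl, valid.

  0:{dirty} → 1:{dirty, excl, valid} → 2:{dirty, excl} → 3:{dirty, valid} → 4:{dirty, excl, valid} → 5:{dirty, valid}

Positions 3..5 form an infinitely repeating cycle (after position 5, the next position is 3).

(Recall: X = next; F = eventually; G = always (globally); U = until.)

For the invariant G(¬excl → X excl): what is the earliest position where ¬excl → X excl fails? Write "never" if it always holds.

Check ¬excl → X excl at each position in order: 0 ✓, 1 ✓, 2 ✓, 3 ✓, 4 ✓.
At position 5 the labels are {dirty, valid} and the next position 3 has {dirty, valid}, so ¬excl → X excl is false there. This is the first violation.

5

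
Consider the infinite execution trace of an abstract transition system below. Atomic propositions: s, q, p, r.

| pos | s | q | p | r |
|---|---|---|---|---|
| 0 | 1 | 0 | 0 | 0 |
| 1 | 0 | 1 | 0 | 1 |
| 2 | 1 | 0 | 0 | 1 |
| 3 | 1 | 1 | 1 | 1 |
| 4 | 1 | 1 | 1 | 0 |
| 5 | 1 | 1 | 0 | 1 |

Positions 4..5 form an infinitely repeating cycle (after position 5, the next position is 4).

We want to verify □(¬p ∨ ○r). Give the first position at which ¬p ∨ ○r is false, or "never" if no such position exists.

Check ¬p ∨ ○r at each position in order: 0 ✓, 1 ✓, 2 ✓.
At position 3 the labels are {p, q, r, s} and the next position 4 has {p, q, s}, so ¬p ∨ ○r is false there. This is the first violation.

3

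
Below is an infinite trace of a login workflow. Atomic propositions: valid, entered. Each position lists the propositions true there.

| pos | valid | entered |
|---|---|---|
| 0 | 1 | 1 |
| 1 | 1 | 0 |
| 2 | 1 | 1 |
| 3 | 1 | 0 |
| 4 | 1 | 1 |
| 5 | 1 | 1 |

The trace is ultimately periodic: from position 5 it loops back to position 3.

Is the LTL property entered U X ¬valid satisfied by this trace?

Walking from position 0: at position 1, X ¬valid has not yet held and entered fails, so entered U X ¬valid is false.

Violated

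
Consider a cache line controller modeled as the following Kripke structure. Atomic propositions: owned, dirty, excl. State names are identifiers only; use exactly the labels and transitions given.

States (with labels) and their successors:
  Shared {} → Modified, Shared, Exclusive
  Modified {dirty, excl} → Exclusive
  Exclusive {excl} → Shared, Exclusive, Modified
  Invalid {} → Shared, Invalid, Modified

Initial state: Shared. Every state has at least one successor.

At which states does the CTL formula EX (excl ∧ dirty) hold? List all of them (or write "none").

{Shared, Exclusive, Invalid}

States satisfying excl ∧ dirty: {Modified}.
States satisfying EX (excl ∧ dirty): {Shared, Exclusive, Invalid}.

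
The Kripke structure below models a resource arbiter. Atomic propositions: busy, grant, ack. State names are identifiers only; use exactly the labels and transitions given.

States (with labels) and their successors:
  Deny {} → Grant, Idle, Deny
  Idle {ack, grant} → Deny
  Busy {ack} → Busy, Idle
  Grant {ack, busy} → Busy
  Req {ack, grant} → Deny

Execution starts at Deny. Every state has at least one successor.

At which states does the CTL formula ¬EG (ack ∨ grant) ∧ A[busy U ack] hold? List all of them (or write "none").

States satisfying ack ∨ grant: {Idle, Busy, Grant, Req}.
States satisfying EG (ack ∨ grant): {Busy, Grant}.
States satisfying ¬EG (ack ∨ grant): {Deny, Idle, Req}.
States satisfying busy: {Grant}.
States satisfying ack: {Idle, Busy, Grant, Req}.
States satisfying A[busy U ack]: {Idle, Busy, Grant, Req}.
States satisfying ¬EG (ack ∨ grant) ∧ A[busy U ack]: {Idle, Req}.

{Idle, Req}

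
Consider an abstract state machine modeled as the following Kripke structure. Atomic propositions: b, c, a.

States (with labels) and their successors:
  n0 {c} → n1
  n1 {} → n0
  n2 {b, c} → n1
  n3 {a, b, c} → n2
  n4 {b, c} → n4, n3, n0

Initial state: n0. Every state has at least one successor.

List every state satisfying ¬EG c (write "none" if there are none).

{n0, n1, n2, n3}

States satisfying c: {n0, n2, n3, n4}.
States satisfying EG c: {n4}.
States satisfying ¬EG c: {n0, n1, n2, n3}.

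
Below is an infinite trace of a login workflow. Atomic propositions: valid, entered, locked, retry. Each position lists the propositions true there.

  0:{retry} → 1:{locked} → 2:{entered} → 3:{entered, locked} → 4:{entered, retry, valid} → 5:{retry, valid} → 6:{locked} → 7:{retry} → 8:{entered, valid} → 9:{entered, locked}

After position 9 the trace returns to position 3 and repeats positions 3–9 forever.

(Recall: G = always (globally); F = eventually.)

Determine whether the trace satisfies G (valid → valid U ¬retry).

valid → valid U ¬retry holds at every position 0..9, and those are all positions ever visited, so G (valid → valid U ¬retry) holds.
Positions where valid holds: 4, 5, 8.
Check valid U ¬retry at each: 4→ok, 5→ok, 8→ok.

Satisfied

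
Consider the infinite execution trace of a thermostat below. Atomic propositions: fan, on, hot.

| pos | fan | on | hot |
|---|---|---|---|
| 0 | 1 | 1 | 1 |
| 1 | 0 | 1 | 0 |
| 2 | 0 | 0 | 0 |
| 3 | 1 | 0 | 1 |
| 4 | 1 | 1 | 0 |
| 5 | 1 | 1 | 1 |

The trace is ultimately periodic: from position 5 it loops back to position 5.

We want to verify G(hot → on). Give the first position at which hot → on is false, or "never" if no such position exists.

Check hot → on at each position in order: 0 ✓, 1 ✓, 2 ✓.
At position 3 the labels are {fan, hot}, so hot → on is false there. This is the first violation.

3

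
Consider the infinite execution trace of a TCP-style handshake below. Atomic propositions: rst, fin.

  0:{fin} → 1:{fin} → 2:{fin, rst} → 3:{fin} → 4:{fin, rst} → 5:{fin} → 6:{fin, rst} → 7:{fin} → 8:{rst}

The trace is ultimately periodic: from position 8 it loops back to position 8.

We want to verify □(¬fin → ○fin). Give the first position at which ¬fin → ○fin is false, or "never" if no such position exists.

Check ¬fin → ○fin at each position in order: 0 ✓, 1 ✓, 2 ✓, 3 ✓, 4 ✓, 5 ✓, 6 ✓, 7 ✓.
At position 8 the labels are {rst} and the next position 8 has {rst}, so ¬fin → ○fin is false there. This is the first violation.

8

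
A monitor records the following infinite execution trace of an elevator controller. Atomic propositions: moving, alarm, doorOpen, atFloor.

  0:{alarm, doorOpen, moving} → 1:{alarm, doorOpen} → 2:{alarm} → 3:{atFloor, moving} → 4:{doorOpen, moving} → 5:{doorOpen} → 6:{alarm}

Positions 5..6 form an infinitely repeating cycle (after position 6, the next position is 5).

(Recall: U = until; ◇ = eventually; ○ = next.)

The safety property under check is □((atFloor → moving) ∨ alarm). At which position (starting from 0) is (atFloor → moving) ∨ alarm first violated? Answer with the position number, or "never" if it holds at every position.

never

(atFloor → moving) ∨ alarm holds at every position 0..6, and those are all the positions the trace ever visits, so the invariant □((atFloor → moving) ∨ alarm) is never violated.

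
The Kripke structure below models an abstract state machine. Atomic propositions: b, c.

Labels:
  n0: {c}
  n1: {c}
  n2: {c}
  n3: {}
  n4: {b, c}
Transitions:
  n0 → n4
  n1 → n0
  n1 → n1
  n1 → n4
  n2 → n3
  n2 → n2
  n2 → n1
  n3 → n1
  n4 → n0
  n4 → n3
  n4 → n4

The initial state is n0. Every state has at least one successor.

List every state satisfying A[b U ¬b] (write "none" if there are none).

{n0, n1, n2, n3}

States satisfying b: {n4}.
States satisfying ¬b: {n0, n1, n2, n3}.
States satisfying A[b U ¬b]: {n0, n1, n2, n3}.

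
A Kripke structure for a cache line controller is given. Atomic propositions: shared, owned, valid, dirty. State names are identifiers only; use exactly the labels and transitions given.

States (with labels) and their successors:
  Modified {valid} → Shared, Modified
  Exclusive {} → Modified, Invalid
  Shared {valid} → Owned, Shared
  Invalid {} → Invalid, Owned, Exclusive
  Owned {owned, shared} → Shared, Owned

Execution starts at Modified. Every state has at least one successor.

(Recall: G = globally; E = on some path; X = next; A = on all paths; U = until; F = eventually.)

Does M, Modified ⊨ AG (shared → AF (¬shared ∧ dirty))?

Violated

States satisfying shared → AF (¬shared ∧ dirty): {Modified, Exclusive, Shared, Invalid}.
States satisfying AG (shared → AF (¬shared ∧ dirty)): ∅.
Owned is reachable from Modified and violates shared → AF (¬shared ∧ dirty), so AG fails at Modified.
Modified ∉ Sat(AG (shared → AF (¬shared ∧ dirty))).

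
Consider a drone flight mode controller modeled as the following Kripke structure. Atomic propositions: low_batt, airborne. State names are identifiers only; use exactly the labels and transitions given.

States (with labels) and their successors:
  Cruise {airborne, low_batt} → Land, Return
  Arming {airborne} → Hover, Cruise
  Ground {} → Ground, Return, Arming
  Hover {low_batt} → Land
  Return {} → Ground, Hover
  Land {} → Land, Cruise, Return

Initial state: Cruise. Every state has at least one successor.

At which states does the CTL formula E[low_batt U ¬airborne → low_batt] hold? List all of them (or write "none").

{Cruise, Arming, Hover}

States satisfying low_batt: {Cruise, Hover}.
States satisfying ¬airborne → low_batt: {Cruise, Arming, Hover}.
States satisfying E[low_batt U ¬airborne → low_batt]: {Cruise, Arming, Hover}.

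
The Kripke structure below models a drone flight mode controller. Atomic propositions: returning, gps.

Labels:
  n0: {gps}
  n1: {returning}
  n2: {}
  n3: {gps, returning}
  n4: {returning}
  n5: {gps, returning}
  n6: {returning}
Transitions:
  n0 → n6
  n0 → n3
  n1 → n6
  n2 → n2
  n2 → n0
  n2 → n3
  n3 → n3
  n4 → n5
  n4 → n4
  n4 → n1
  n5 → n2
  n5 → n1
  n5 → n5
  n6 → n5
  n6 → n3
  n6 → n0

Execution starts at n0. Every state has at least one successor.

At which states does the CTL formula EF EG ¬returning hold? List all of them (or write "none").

{n0, n1, n2, n4, n5, n6}

States satisfying EG ¬returning: {n2}.
States satisfying EF EG ¬returning: {n0, n1, n2, n4, n5, n6}.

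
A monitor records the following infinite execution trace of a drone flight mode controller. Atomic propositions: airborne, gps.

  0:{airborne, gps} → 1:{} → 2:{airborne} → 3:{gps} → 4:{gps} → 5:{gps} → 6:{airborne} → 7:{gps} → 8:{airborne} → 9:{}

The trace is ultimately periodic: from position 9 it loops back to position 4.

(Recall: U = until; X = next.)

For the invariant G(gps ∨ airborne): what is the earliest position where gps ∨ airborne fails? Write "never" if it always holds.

Check gps ∨ airborne at each position in order: 0 ✓.
At position 1 the labels are {}, so gps ∨ airborne is false there. This is the first violation.

1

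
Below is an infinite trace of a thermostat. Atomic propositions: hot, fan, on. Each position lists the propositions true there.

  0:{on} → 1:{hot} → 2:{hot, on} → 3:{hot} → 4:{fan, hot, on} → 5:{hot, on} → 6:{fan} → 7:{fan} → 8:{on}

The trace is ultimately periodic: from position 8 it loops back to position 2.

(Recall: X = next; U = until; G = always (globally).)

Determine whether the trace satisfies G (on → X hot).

on → X hot must hold at every position from 0 onward. It fails at position 5, so G (on → X hot) is false.
Positions where on holds: 0, 2, 4, 5, 8.
Check X hot at each: 0→ok, 2→ok, 4→ok, 5→fails, 8→ok.

Violated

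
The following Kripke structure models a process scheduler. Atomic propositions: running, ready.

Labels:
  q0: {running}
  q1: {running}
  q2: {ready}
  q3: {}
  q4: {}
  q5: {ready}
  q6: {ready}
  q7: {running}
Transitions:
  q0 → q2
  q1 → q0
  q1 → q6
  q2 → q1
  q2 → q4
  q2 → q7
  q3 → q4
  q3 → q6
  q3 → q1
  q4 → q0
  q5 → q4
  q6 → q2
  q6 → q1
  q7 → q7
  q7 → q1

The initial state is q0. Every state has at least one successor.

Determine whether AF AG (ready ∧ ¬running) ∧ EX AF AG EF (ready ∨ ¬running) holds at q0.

No

States satisfying AG (ready ∧ ¬running): ∅.
States satisfying AF AG (ready ∧ ¬running): ∅.
States satisfying AF AG EF (ready ∨ ¬running): {q0, q1, q2, q3, q4, q5, q6, q7}.
States satisfying EX AF AG EF (ready ∨ ¬running): {q0, q1, q2, q3, q4, q5, q6, q7}.
States satisfying AF AG (ready ∧ ¬running) ∧ EX AF AG EF (ready ∨ ¬running): ∅.
q0 ∉ Sat(AF AG (ready ∧ ¬running) ∧ EX AF AG EF (ready ∨ ¬running)).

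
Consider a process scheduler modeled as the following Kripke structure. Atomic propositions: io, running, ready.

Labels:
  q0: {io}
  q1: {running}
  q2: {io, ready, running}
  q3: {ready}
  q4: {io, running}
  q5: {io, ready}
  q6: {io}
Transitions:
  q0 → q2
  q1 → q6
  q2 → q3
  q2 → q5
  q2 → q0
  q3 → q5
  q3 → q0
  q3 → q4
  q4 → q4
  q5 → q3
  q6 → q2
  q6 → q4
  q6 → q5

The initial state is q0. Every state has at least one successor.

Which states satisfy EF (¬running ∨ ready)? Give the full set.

States satisfying ¬running ∨ ready: {q0, q2, q3, q5, q6}.
States satisfying EF (¬running ∨ ready): {q0, q1, q2, q3, q5, q6}.

{q0, q1, q2, q3, q5, q6}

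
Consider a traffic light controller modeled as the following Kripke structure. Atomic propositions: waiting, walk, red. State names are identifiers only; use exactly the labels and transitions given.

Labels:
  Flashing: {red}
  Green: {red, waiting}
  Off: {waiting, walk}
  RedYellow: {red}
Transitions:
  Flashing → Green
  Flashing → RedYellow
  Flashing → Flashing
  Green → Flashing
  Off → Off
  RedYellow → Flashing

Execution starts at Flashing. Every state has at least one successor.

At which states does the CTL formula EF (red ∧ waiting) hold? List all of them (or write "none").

{Flashing, Green, RedYellow}

States satisfying red ∧ waiting: {Green}.
States satisfying EF (red ∧ waiting): {Flashing, Green, RedYellow}.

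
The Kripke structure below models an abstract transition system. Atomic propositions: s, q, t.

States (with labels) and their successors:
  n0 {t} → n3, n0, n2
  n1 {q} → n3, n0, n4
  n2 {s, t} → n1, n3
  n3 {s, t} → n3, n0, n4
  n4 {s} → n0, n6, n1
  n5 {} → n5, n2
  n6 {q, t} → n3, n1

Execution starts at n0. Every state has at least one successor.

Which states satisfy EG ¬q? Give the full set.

{n0, n2, n3, n4, n5}

States satisfying ¬q: {n0, n2, n3, n4, n5}.
States satisfying EG ¬q: {n0, n2, n3, n4, n5}.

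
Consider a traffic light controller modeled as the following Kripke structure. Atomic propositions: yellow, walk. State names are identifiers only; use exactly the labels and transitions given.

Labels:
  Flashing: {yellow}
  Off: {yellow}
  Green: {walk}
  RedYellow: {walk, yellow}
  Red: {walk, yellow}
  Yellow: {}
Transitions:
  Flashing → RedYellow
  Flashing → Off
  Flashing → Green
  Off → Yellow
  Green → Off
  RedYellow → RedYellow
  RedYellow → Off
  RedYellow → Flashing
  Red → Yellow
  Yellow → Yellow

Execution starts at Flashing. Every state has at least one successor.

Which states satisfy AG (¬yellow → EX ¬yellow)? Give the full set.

States satisfying ¬yellow → EX ¬yellow: {Flashing, Off, RedYellow, Red, Yellow}.
States satisfying AG (¬yellow → EX ¬yellow): {Off, Red, Yellow}.

{Off, Red, Yellow}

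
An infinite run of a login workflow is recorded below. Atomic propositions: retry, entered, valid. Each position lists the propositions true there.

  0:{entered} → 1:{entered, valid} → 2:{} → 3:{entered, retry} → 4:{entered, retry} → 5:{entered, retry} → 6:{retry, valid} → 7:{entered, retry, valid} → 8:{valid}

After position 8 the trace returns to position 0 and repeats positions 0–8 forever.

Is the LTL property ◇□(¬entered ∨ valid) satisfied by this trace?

□(¬entered ∨ valid) is false at every position 0..8, so it never becomes true and ◇□(¬entered ∨ valid) fails.

No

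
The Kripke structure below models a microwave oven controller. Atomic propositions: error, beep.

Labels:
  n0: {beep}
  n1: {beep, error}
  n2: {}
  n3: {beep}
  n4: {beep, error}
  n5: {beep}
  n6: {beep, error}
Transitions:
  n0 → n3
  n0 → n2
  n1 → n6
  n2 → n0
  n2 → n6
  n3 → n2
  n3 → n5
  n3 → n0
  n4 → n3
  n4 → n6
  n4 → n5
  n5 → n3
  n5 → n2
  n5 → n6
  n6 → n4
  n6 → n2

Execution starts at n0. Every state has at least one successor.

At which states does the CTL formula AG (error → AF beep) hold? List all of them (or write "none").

{n0, n1, n2, n3, n4, n5, n6}

States satisfying error → AF beep: {n0, n1, n2, n3, n4, n5, n6}.
States satisfying AG (error → AF beep): {n0, n1, n2, n3, n4, n5, n6}.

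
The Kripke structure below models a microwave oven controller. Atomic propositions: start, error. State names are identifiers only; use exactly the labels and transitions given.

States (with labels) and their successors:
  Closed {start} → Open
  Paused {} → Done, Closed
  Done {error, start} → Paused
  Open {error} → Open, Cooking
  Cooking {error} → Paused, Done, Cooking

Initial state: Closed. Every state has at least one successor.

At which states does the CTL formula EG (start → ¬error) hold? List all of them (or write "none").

States satisfying start → ¬error: {Closed, Paused, Open, Cooking}.
States satisfying EG (start → ¬error): {Closed, Paused, Open, Cooking}.

{Closed, Paused, Open, Cooking}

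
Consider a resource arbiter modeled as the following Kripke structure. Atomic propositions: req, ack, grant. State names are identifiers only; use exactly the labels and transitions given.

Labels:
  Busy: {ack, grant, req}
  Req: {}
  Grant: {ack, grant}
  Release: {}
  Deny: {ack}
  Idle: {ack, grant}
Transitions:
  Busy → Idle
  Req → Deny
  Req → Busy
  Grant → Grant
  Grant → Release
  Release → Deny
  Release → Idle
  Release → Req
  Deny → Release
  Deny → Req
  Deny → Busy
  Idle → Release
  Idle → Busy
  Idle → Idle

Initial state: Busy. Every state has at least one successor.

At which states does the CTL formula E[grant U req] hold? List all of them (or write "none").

States satisfying grant: {Busy, Grant, Idle}.
States satisfying req: {Busy}.
States satisfying E[grant U req]: {Busy, Idle}.

{Busy, Idle}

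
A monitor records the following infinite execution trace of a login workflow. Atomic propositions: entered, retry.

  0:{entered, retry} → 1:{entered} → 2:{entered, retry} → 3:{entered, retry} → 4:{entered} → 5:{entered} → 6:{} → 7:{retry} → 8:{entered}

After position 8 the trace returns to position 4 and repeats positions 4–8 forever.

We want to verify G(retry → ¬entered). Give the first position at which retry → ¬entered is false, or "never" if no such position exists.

0

At position 0 the labels are {entered, retry}, so retry → ¬entered is false there. This is the first violation.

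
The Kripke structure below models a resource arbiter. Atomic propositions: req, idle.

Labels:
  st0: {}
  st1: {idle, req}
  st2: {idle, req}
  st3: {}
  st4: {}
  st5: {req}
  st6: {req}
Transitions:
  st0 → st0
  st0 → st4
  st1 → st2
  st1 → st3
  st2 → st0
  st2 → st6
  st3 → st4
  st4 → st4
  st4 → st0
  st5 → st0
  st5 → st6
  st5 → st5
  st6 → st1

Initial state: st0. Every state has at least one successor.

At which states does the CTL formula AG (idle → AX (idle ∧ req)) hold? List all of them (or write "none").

States satisfying idle → AX (idle ∧ req): {st0, st3, st4, st5, st6}.
States satisfying AG (idle → AX (idle ∧ req)): {st0, st3, st4}.

{st0, st3, st4}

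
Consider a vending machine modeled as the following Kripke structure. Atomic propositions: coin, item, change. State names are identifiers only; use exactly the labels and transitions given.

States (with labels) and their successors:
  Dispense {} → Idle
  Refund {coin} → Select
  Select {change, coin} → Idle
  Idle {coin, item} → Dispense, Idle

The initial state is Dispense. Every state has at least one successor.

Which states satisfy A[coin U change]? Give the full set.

{Refund, Select}

States satisfying coin: {Refund, Select, Idle}.
States satisfying change: {Select}.
States satisfying A[coin U change]: {Refund, Select}.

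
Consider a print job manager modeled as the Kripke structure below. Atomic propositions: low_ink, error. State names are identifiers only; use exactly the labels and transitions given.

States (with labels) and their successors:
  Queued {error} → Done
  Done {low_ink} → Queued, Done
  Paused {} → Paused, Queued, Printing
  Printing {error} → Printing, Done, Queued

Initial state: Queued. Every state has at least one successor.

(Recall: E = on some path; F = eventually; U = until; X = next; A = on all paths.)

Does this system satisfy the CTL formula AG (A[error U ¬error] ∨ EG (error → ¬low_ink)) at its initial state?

Holds

States satisfying A[error U ¬error] ∨ EG (error → ¬low_ink): {Queued, Done, Paused, Printing}.
States satisfying AG (A[error U ¬error] ∨ EG (error → ¬low_ink)): {Queued, Done, Paused, Printing}.
Every state reachable from Queued satisfies A[error U ¬error] ∨ EG (error → ¬low_ink).
Queued ∈ Sat(AG (A[error U ¬error] ∨ EG (error → ¬low_ink))).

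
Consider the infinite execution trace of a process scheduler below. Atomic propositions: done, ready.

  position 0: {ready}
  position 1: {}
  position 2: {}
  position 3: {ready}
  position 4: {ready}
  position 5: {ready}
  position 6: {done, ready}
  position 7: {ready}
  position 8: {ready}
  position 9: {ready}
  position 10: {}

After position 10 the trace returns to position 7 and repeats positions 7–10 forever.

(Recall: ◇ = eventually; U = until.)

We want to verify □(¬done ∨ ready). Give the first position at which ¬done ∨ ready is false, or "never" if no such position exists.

never

¬done ∨ ready holds at every position 0..10, and those are all the positions the trace ever visits, so the invariant □(¬done ∨ ready) is never violated.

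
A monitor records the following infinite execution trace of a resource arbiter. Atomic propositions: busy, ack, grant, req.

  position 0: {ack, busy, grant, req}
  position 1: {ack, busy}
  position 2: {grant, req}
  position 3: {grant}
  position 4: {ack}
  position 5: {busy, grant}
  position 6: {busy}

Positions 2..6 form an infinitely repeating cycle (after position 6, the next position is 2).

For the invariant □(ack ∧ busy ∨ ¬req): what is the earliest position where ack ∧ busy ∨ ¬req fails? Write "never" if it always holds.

Check ack ∧ busy ∨ ¬req at each position in order: 0 ✓, 1 ✓.
At position 2 the labels are {grant, req}, so ack ∧ busy ∨ ¬req is false there. This is the first violation.

2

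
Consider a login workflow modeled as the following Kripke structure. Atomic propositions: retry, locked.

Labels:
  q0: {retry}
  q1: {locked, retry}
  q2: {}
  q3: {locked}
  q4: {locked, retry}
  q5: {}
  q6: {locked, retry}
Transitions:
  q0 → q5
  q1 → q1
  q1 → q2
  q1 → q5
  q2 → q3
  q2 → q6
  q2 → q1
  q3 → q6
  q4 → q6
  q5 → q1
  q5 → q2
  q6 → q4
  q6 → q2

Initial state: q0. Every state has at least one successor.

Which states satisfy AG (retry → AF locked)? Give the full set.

{q0, q1, q2, q3, q4, q5, q6}

States satisfying retry → AF locked: {q0, q1, q2, q3, q4, q5, q6}.
States satisfying AG (retry → AF locked): {q0, q1, q2, q3, q4, q5, q6}.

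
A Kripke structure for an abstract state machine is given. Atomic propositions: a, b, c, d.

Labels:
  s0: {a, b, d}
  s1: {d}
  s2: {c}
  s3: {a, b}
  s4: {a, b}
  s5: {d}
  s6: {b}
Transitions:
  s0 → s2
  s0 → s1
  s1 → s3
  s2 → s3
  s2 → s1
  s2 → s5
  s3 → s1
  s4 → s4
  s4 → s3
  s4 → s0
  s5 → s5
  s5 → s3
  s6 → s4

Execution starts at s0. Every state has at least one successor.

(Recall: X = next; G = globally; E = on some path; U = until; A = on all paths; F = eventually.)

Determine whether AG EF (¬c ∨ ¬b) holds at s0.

Yes

States satisfying EF (¬c ∨ ¬b): {s0, s1, s2, s3, s4, s5, s6}.
States satisfying AG EF (¬c ∨ ¬b): {s0, s1, s2, s3, s4, s5, s6}.
Every state reachable from s0 satisfies EF (¬c ∨ ¬b).
s0 ∈ Sat(AG EF (¬c ∨ ¬b)).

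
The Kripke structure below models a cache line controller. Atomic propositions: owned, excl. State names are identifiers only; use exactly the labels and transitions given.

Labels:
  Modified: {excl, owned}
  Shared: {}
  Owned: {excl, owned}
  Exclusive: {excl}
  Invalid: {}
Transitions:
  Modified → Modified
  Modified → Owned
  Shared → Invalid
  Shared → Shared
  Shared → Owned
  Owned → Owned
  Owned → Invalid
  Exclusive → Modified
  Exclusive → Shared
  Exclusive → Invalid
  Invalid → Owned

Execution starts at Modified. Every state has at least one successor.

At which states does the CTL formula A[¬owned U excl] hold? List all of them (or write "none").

{Modified, Owned, Exclusive, Invalid}

States satisfying ¬owned: {Shared, Exclusive, Invalid}.
States satisfying excl: {Modified, Owned, Exclusive}.
States satisfying A[¬owned U excl]: {Modified, Owned, Exclusive, Invalid}.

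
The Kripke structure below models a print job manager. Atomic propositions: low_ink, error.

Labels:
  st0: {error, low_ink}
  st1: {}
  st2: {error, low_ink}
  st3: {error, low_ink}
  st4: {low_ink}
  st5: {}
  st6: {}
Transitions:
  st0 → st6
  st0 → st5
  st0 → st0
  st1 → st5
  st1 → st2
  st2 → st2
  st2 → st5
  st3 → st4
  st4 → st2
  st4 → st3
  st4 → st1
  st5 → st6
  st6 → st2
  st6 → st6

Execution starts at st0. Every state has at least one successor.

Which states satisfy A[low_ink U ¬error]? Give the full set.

{st1, st3, st4, st5, st6}

States satisfying low_ink: {st0, st2, st3, st4}.
States satisfying ¬error: {st1, st4, st5, st6}.
States satisfying A[low_ink U ¬error]: {st1, st3, st4, st5, st6}.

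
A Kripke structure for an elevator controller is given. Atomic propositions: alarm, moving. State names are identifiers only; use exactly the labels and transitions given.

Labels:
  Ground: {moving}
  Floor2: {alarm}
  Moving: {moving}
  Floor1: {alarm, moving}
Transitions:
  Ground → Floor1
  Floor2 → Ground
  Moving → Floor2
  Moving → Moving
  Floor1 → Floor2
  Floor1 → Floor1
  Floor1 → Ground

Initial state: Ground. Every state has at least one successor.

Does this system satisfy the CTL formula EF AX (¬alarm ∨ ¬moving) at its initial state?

States satisfying AX (¬alarm ∨ ¬moving): {Floor2, Moving}.
States satisfying EF AX (¬alarm ∨ ¬moving): {Ground, Floor2, Moving, Floor1}.
Some path from Ground reaches a state where AX (¬alarm ∨ ¬moving) holds.
Ground ∈ Sat(EF AX (¬alarm ∨ ¬moving)).

Satisfied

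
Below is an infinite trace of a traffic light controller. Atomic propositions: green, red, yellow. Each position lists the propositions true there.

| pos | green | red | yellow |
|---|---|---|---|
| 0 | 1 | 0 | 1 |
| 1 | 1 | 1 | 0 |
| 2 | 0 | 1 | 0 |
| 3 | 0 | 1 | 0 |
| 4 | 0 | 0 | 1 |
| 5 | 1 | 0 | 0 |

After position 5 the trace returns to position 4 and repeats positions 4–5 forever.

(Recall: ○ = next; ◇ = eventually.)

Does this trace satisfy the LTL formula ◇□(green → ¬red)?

Holds

□(green → ¬red) holds at position 2, which is reachable from 0, so ◇□(green → ¬red) holds.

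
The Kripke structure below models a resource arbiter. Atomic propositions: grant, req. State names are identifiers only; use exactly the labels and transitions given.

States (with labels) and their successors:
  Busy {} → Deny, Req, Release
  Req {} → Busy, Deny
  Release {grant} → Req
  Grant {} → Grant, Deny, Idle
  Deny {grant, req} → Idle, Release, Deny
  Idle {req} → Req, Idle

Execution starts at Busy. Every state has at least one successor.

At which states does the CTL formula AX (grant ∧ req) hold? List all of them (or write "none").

States satisfying grant ∧ req: {Deny}.
States satisfying AX (grant ∧ req): ∅.

none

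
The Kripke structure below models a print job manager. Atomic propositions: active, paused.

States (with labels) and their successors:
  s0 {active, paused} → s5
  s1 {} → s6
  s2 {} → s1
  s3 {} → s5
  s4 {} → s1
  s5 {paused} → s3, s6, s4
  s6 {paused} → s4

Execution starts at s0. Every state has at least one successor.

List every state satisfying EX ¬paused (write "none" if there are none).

States satisfying ¬paused: {s1, s2, s3, s4}.
States satisfying EX ¬paused: {s2, s4, s5, s6}.

{s2, s4, s5, s6}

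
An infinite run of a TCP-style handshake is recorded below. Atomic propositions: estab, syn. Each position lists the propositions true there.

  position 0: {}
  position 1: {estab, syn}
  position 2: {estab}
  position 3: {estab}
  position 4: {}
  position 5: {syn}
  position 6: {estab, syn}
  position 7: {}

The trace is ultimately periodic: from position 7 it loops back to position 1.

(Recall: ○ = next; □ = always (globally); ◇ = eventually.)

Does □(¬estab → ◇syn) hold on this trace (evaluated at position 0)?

Holds

¬estab → ◇syn holds at every position 0..7, and those are all positions ever visited, so □(¬estab → ◇syn) holds.
Positions where ¬estab holds: 0, 4, 5, 7.
Check ◇syn at each: 0→ok, 4→ok, 5→ok, 7→ok.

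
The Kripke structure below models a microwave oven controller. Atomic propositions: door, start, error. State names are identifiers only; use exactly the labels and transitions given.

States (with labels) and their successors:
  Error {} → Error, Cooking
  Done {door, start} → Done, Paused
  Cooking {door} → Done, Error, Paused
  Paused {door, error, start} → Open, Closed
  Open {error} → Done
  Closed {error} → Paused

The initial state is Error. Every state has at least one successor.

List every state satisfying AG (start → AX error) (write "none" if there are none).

none

States satisfying start → AX error: {Error, Cooking, Paused, Open, Closed}.
States satisfying AG (start → AX error): ∅.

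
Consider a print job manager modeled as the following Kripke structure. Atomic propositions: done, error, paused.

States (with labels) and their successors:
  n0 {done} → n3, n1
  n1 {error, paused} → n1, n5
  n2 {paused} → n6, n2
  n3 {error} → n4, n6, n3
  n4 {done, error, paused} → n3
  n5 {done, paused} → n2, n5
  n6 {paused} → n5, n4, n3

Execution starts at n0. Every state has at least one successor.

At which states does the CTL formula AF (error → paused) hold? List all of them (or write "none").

{n0, n1, n2, n4, n5, n6}

States satisfying error → paused: {n0, n1, n2, n4, n5, n6}.
States satisfying AF (error → paused): {n0, n1, n2, n4, n5, n6}.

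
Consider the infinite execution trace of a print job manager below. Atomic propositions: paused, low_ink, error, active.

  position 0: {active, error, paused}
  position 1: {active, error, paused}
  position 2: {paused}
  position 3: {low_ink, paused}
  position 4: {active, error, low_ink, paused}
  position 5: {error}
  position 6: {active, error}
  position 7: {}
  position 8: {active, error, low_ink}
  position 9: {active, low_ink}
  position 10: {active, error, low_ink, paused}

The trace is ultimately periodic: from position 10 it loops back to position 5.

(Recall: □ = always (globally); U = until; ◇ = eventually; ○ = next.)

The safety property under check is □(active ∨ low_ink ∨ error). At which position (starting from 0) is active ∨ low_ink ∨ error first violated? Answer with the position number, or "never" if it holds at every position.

2

Check active ∨ low_ink ∨ error at each position in order: 0 ✓, 1 ✓.
At position 2 the labels are {paused}, so active ∨ low_ink ∨ error is false there. This is the first violation.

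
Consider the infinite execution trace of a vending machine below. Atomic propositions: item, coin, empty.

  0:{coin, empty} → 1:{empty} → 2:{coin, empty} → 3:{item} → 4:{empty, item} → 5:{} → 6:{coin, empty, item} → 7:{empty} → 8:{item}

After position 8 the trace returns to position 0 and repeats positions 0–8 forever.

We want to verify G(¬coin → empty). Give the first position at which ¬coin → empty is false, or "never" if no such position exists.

Check ¬coin → empty at each position in order: 0 ✓, 1 ✓, 2 ✓.
At position 3 the labels are {item}, so ¬coin → empty is false there. This is the first violation.

3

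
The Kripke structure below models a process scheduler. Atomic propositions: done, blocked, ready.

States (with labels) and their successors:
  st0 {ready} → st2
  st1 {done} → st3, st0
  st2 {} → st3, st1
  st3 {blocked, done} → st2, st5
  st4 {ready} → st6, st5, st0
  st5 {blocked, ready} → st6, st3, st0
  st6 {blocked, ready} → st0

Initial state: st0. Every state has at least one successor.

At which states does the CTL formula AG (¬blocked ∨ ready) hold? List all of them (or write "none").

none

States satisfying ¬blocked ∨ ready: {st0, st1, st2, st4, st5, st6}.
States satisfying AG (¬blocked ∨ ready): ∅.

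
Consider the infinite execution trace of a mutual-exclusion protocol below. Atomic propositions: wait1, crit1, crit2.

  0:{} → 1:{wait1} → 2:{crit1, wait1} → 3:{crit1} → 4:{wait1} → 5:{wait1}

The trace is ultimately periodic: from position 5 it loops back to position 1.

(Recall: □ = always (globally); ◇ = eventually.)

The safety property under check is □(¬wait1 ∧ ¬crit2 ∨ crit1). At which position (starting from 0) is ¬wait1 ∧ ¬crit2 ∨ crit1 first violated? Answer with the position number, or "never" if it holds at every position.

1

Check ¬wait1 ∧ ¬crit2 ∨ crit1 at each position in order: 0 ✓.
At position 1 the labels are {wait1}, so ¬wait1 ∧ ¬crit2 ∨ crit1 is false there. This is the first violation.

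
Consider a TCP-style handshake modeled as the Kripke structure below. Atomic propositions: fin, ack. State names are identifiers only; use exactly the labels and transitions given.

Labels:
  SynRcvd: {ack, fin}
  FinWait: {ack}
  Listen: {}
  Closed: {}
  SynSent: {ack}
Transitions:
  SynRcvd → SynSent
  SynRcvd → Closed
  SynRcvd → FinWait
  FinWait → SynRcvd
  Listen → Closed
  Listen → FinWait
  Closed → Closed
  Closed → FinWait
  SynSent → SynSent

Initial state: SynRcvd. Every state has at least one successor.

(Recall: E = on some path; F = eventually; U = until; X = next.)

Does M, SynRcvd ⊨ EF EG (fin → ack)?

Satisfied

States satisfying EG (fin → ack): {SynRcvd, FinWait, Listen, Closed, SynSent}.
States satisfying EF EG (fin → ack): {SynRcvd, FinWait, Listen, Closed, SynSent}.
Some path from SynRcvd reaches a state where EG (fin → ack) holds.
SynRcvd ∈ Sat(EF EG (fin → ack)).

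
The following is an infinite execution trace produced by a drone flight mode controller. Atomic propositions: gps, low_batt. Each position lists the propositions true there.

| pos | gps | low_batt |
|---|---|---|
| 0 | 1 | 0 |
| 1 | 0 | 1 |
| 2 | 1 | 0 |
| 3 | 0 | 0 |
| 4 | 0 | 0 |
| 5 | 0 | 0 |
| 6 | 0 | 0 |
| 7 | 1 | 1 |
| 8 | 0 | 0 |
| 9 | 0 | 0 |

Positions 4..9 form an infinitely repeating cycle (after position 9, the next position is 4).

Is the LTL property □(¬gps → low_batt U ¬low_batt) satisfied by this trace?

¬gps → low_batt U ¬low_batt holds at every position 0..9, and those are all positions ever visited, so □(¬gps → low_batt U ¬low_batt) holds.
Positions where ¬gps holds: 1, 3, 4, 5, 6, 8, 9.
Check low_batt U ¬low_batt at each: 1→ok, 3→ok, 4→ok, 5→ok, 6→ok, 8→ok, 9→ok.

Holds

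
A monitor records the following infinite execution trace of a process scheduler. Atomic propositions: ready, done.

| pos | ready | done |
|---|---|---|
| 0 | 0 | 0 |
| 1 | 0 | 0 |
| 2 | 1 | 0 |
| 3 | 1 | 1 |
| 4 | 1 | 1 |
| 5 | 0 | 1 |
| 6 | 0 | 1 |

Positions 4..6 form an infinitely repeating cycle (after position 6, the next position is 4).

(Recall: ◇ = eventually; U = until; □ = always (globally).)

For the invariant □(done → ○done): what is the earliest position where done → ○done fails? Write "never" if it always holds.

never

done → ○done holds at every position 0..6, and those are all the positions the trace ever visits, so the invariant □(done → ○done) is never violated.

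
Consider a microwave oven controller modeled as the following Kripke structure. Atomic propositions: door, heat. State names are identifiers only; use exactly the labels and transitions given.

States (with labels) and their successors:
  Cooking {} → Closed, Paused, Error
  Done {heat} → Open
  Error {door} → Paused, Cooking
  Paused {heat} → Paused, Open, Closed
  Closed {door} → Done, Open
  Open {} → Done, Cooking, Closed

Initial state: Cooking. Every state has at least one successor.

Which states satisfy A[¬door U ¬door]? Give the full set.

{Cooking, Done, Paused, Open}

States satisfying ¬door: {Cooking, Done, Paused, Open}.
States satisfying A[¬door U ¬door]: {Cooking, Done, Paused, Open}.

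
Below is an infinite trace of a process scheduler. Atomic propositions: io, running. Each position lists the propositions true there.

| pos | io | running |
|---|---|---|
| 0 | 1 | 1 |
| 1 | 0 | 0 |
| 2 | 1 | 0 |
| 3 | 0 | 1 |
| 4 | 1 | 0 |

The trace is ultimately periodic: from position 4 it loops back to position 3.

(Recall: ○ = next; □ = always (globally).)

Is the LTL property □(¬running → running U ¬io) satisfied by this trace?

¬running → running U ¬io must hold at every position from 0 onward. It fails at position 2, so □(¬running → running U ¬io) is false.
Positions where ¬running holds: 1, 2, 4.
Check running U ¬io at each: 1→ok, 2→fails, 4→fails.

No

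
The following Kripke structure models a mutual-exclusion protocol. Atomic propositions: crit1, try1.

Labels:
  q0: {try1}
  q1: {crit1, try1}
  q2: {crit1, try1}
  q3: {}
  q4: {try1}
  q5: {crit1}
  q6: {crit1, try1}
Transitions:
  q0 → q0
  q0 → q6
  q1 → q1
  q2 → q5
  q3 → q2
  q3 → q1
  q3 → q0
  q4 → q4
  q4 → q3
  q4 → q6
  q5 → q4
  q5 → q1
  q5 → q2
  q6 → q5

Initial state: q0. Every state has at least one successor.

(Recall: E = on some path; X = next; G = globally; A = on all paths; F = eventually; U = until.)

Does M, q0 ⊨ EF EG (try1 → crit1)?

Holds

States satisfying EG (try1 → crit1): {q1, q2, q3, q5, q6}.
States satisfying EF EG (try1 → crit1): {q0, q1, q2, q3, q4, q5, q6}.
Some path from q0 reaches a state where EG (try1 → crit1) holds.
q0 ∈ Sat(EF EG (try1 → crit1)).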